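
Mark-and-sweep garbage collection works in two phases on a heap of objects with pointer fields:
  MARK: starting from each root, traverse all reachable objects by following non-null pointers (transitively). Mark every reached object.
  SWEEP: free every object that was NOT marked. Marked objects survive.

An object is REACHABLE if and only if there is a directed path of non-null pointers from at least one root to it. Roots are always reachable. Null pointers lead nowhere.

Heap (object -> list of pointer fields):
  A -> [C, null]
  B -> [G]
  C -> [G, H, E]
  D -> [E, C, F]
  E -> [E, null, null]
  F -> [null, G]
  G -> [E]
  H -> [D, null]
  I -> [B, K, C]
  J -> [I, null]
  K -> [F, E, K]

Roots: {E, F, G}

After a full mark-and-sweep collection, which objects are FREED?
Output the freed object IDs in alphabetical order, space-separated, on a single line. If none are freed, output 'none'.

Answer: A B C D H I J K

Derivation:
Roots: E F G
Mark E: refs=E null null, marked=E
Mark F: refs=null G, marked=E F
Mark G: refs=E, marked=E F G
Unmarked (collected): A B C D H I J K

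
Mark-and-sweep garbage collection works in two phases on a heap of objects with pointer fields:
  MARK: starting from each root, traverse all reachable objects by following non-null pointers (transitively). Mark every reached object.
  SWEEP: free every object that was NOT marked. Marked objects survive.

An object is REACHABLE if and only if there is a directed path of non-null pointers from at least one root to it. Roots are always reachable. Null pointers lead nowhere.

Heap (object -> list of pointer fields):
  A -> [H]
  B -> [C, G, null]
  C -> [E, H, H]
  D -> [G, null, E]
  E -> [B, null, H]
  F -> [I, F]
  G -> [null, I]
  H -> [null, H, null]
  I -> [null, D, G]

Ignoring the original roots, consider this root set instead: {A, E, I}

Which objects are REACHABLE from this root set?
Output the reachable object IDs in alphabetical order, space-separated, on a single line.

Roots: A E I
Mark A: refs=H, marked=A
Mark E: refs=B null H, marked=A E
Mark I: refs=null D G, marked=A E I
Mark H: refs=null H null, marked=A E H I
Mark B: refs=C G null, marked=A B E H I
Mark D: refs=G null E, marked=A B D E H I
Mark G: refs=null I, marked=A B D E G H I
Mark C: refs=E H H, marked=A B C D E G H I
Unmarked (collected): F

Answer: A B C D E G H I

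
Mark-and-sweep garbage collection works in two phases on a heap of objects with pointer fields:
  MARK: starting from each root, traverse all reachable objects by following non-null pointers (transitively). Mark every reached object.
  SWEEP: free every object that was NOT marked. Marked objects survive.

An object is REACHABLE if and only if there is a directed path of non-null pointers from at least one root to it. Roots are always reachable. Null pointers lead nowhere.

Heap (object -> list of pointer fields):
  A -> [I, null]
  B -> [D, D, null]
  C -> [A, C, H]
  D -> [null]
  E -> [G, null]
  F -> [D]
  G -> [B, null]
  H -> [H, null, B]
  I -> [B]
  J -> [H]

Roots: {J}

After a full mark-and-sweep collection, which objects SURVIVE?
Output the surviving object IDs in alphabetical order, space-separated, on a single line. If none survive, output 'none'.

Roots: J
Mark J: refs=H, marked=J
Mark H: refs=H null B, marked=H J
Mark B: refs=D D null, marked=B H J
Mark D: refs=null, marked=B D H J
Unmarked (collected): A C E F G I

Answer: B D H J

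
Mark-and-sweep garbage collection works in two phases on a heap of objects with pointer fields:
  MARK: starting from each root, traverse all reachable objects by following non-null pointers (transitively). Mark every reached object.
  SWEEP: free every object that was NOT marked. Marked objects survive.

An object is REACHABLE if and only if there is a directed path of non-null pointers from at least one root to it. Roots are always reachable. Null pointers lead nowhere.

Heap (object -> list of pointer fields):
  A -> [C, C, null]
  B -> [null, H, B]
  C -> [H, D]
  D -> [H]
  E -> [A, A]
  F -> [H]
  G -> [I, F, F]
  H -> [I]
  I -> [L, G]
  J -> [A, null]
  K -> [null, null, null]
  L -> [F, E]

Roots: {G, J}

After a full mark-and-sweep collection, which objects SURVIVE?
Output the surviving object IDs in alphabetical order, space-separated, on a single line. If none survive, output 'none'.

Answer: A C D E F G H I J L

Derivation:
Roots: G J
Mark G: refs=I F F, marked=G
Mark J: refs=A null, marked=G J
Mark I: refs=L G, marked=G I J
Mark F: refs=H, marked=F G I J
Mark A: refs=C C null, marked=A F G I J
Mark L: refs=F E, marked=A F G I J L
Mark H: refs=I, marked=A F G H I J L
Mark C: refs=H D, marked=A C F G H I J L
Mark E: refs=A A, marked=A C E F G H I J L
Mark D: refs=H, marked=A C D E F G H I J L
Unmarked (collected): B K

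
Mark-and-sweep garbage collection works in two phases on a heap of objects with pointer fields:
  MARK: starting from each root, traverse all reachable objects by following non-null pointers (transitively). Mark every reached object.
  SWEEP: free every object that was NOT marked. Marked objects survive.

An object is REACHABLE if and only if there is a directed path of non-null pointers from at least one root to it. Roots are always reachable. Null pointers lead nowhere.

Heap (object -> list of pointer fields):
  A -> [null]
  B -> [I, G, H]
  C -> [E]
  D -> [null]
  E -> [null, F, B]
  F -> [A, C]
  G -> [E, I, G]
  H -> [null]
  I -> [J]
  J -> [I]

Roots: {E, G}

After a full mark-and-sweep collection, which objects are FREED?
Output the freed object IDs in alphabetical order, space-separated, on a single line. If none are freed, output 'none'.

Roots: E G
Mark E: refs=null F B, marked=E
Mark G: refs=E I G, marked=E G
Mark F: refs=A C, marked=E F G
Mark B: refs=I G H, marked=B E F G
Mark I: refs=J, marked=B E F G I
Mark A: refs=null, marked=A B E F G I
Mark C: refs=E, marked=A B C E F G I
Mark H: refs=null, marked=A B C E F G H I
Mark J: refs=I, marked=A B C E F G H I J
Unmarked (collected): D

Answer: D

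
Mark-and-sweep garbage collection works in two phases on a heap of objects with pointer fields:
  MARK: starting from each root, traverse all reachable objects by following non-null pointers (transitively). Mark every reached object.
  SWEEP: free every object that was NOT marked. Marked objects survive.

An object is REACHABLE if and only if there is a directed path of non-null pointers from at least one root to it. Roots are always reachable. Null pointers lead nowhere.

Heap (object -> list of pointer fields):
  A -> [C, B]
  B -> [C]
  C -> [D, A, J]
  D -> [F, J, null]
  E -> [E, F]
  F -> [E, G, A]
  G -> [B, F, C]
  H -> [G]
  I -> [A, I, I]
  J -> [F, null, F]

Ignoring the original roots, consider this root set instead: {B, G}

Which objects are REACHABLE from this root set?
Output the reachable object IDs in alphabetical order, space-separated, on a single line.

Roots: B G
Mark B: refs=C, marked=B
Mark G: refs=B F C, marked=B G
Mark C: refs=D A J, marked=B C G
Mark F: refs=E G A, marked=B C F G
Mark D: refs=F J null, marked=B C D F G
Mark A: refs=C B, marked=A B C D F G
Mark J: refs=F null F, marked=A B C D F G J
Mark E: refs=E F, marked=A B C D E F G J
Unmarked (collected): H I

Answer: A B C D E F G J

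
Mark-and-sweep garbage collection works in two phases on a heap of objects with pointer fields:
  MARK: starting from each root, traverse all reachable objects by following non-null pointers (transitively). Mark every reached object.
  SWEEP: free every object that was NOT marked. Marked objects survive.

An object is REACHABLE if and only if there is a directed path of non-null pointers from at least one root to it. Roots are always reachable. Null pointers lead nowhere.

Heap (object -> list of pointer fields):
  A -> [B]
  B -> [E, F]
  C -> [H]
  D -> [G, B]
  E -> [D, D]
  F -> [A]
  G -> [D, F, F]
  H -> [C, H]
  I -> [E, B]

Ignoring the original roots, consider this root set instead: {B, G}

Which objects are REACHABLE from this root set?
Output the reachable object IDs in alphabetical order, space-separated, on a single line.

Answer: A B D E F G

Derivation:
Roots: B G
Mark B: refs=E F, marked=B
Mark G: refs=D F F, marked=B G
Mark E: refs=D D, marked=B E G
Mark F: refs=A, marked=B E F G
Mark D: refs=G B, marked=B D E F G
Mark A: refs=B, marked=A B D E F G
Unmarked (collected): C H I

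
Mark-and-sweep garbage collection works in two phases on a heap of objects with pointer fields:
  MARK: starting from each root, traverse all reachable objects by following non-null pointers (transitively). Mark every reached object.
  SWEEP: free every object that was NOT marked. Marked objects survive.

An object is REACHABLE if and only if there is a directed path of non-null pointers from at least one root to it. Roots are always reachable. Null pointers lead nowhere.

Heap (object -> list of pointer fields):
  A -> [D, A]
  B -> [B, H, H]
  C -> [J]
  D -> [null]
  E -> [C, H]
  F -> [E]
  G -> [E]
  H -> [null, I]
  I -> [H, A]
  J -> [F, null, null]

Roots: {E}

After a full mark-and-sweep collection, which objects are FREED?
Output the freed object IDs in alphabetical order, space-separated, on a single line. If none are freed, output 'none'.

Answer: B G

Derivation:
Roots: E
Mark E: refs=C H, marked=E
Mark C: refs=J, marked=C E
Mark H: refs=null I, marked=C E H
Mark J: refs=F null null, marked=C E H J
Mark I: refs=H A, marked=C E H I J
Mark F: refs=E, marked=C E F H I J
Mark A: refs=D A, marked=A C E F H I J
Mark D: refs=null, marked=A C D E F H I J
Unmarked (collected): B G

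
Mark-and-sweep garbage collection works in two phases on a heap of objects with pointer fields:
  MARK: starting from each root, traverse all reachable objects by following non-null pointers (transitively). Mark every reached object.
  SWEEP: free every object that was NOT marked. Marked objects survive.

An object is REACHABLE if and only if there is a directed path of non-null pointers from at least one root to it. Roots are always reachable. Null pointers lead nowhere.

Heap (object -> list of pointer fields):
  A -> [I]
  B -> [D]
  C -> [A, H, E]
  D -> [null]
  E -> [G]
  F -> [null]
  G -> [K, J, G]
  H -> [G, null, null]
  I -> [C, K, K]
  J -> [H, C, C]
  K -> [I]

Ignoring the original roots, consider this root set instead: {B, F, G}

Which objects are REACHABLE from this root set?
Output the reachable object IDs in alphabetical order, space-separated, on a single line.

Answer: A B C D E F G H I J K

Derivation:
Roots: B F G
Mark B: refs=D, marked=B
Mark F: refs=null, marked=B F
Mark G: refs=K J G, marked=B F G
Mark D: refs=null, marked=B D F G
Mark K: refs=I, marked=B D F G K
Mark J: refs=H C C, marked=B D F G J K
Mark I: refs=C K K, marked=B D F G I J K
Mark H: refs=G null null, marked=B D F G H I J K
Mark C: refs=A H E, marked=B C D F G H I J K
Mark A: refs=I, marked=A B C D F G H I J K
Mark E: refs=G, marked=A B C D E F G H I J K
Unmarked (collected): (none)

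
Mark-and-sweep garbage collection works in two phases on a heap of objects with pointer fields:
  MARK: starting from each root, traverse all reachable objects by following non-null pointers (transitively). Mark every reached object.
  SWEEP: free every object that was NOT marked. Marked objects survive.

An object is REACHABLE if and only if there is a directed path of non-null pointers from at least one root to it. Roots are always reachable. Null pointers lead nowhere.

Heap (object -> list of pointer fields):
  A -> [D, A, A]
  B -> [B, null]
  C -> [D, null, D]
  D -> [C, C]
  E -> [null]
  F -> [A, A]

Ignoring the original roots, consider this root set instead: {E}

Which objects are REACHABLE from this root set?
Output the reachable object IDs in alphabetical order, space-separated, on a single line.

Answer: E

Derivation:
Roots: E
Mark E: refs=null, marked=E
Unmarked (collected): A B C D F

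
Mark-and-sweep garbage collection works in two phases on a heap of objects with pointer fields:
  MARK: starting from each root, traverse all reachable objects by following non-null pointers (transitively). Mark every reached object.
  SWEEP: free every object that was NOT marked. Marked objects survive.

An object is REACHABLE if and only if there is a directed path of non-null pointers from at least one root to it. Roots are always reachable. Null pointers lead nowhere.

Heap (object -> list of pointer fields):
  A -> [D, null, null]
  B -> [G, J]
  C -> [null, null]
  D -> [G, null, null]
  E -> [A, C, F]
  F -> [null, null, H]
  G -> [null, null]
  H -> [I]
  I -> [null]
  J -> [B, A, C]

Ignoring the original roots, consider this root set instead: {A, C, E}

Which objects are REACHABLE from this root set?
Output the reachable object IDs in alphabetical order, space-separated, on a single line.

Answer: A C D E F G H I

Derivation:
Roots: A C E
Mark A: refs=D null null, marked=A
Mark C: refs=null null, marked=A C
Mark E: refs=A C F, marked=A C E
Mark D: refs=G null null, marked=A C D E
Mark F: refs=null null H, marked=A C D E F
Mark G: refs=null null, marked=A C D E F G
Mark H: refs=I, marked=A C D E F G H
Mark I: refs=null, marked=A C D E F G H I
Unmarked (collected): B J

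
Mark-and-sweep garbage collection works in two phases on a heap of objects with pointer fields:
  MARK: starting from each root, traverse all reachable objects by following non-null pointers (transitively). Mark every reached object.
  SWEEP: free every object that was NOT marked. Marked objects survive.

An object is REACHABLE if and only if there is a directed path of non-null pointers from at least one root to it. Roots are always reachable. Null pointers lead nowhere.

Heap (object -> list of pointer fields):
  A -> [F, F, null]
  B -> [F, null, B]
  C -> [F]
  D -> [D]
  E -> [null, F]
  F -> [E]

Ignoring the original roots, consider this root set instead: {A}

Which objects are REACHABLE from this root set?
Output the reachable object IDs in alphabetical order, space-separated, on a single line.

Answer: A E F

Derivation:
Roots: A
Mark A: refs=F F null, marked=A
Mark F: refs=E, marked=A F
Mark E: refs=null F, marked=A E F
Unmarked (collected): B C D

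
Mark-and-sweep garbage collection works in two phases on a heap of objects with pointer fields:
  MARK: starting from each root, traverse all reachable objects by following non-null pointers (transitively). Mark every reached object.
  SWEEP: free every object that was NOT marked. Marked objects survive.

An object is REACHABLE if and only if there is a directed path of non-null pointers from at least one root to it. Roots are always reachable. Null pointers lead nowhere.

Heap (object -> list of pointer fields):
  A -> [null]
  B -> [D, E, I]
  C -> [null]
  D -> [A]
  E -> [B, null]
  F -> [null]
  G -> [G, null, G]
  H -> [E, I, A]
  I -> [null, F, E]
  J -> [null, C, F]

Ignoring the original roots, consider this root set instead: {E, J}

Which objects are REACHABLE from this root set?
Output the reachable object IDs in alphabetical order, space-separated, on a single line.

Answer: A B C D E F I J

Derivation:
Roots: E J
Mark E: refs=B null, marked=E
Mark J: refs=null C F, marked=E J
Mark B: refs=D E I, marked=B E J
Mark C: refs=null, marked=B C E J
Mark F: refs=null, marked=B C E F J
Mark D: refs=A, marked=B C D E F J
Mark I: refs=null F E, marked=B C D E F I J
Mark A: refs=null, marked=A B C D E F I J
Unmarked (collected): G H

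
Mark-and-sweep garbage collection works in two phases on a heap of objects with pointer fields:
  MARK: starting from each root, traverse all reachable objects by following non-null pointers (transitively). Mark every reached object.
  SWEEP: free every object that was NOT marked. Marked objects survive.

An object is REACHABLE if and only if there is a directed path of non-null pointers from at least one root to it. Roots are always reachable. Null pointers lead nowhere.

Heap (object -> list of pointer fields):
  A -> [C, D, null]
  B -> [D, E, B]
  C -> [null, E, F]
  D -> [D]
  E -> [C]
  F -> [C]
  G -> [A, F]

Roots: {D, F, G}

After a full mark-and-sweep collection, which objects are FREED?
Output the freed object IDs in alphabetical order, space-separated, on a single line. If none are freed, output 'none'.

Answer: B

Derivation:
Roots: D F G
Mark D: refs=D, marked=D
Mark F: refs=C, marked=D F
Mark G: refs=A F, marked=D F G
Mark C: refs=null E F, marked=C D F G
Mark A: refs=C D null, marked=A C D F G
Mark E: refs=C, marked=A C D E F G
Unmarked (collected): B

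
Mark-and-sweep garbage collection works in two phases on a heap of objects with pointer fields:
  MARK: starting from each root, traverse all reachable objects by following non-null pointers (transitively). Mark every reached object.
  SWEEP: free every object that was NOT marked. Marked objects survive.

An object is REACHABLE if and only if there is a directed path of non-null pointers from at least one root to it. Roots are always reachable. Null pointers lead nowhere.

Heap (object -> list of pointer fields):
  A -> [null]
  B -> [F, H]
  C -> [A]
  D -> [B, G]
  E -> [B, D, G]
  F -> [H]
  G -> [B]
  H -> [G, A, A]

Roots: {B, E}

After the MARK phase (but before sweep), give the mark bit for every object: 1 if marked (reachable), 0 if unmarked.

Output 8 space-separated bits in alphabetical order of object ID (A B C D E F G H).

Answer: 1 1 0 1 1 1 1 1

Derivation:
Roots: B E
Mark B: refs=F H, marked=B
Mark E: refs=B D G, marked=B E
Mark F: refs=H, marked=B E F
Mark H: refs=G A A, marked=B E F H
Mark D: refs=B G, marked=B D E F H
Mark G: refs=B, marked=B D E F G H
Mark A: refs=null, marked=A B D E F G H
Unmarked (collected): C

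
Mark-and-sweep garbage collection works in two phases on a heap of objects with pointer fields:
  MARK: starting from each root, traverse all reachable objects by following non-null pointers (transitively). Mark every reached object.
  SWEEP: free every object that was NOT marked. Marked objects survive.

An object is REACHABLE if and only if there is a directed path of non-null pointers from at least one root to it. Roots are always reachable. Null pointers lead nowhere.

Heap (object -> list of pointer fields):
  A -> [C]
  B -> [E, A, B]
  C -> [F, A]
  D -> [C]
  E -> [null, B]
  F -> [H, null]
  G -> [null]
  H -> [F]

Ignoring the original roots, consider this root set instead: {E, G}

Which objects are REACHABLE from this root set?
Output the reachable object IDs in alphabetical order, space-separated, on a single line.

Roots: E G
Mark E: refs=null B, marked=E
Mark G: refs=null, marked=E G
Mark B: refs=E A B, marked=B E G
Mark A: refs=C, marked=A B E G
Mark C: refs=F A, marked=A B C E G
Mark F: refs=H null, marked=A B C E F G
Mark H: refs=F, marked=A B C E F G H
Unmarked (collected): D

Answer: A B C E F G H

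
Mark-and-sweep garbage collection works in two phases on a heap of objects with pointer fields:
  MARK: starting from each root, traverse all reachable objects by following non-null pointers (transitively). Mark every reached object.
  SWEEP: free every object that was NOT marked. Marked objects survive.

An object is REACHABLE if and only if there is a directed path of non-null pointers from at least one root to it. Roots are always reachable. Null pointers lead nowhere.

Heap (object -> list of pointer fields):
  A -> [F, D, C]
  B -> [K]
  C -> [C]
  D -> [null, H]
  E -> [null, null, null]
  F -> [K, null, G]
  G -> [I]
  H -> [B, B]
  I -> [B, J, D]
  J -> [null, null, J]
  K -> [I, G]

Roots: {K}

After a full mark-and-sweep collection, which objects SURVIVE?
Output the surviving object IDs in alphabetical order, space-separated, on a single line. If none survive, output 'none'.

Answer: B D G H I J K

Derivation:
Roots: K
Mark K: refs=I G, marked=K
Mark I: refs=B J D, marked=I K
Mark G: refs=I, marked=G I K
Mark B: refs=K, marked=B G I K
Mark J: refs=null null J, marked=B G I J K
Mark D: refs=null H, marked=B D G I J K
Mark H: refs=B B, marked=B D G H I J K
Unmarked (collected): A C E F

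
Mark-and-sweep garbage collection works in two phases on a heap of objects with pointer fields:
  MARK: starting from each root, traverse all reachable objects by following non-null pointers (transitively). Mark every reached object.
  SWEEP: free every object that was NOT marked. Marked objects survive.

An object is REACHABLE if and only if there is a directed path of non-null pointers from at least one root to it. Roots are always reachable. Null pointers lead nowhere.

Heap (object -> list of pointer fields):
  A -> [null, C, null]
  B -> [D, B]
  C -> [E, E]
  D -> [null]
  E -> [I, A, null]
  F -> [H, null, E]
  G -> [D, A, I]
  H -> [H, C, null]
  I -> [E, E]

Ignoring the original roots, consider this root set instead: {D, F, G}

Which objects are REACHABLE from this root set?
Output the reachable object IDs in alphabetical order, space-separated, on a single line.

Answer: A C D E F G H I

Derivation:
Roots: D F G
Mark D: refs=null, marked=D
Mark F: refs=H null E, marked=D F
Mark G: refs=D A I, marked=D F G
Mark H: refs=H C null, marked=D F G H
Mark E: refs=I A null, marked=D E F G H
Mark A: refs=null C null, marked=A D E F G H
Mark I: refs=E E, marked=A D E F G H I
Mark C: refs=E E, marked=A C D E F G H I
Unmarked (collected): B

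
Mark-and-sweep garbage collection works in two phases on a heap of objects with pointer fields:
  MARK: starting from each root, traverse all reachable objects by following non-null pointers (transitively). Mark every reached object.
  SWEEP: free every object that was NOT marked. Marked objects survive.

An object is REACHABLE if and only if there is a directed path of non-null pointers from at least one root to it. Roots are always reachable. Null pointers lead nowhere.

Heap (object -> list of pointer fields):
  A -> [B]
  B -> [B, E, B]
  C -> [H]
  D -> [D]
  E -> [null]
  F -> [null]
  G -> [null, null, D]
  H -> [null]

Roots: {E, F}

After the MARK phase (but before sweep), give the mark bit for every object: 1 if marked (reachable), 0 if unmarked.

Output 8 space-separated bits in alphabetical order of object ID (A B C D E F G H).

Answer: 0 0 0 0 1 1 0 0

Derivation:
Roots: E F
Mark E: refs=null, marked=E
Mark F: refs=null, marked=E F
Unmarked (collected): A B C D G H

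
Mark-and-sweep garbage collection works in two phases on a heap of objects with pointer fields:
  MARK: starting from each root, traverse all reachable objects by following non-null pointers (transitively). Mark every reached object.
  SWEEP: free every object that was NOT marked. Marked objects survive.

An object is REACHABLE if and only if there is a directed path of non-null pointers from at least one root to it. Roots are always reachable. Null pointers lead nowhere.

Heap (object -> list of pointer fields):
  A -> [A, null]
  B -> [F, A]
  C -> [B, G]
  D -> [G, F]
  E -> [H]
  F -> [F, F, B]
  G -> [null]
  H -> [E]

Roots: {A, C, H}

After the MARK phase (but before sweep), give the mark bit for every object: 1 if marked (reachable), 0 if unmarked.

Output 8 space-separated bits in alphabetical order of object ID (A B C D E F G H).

Answer: 1 1 1 0 1 1 1 1

Derivation:
Roots: A C H
Mark A: refs=A null, marked=A
Mark C: refs=B G, marked=A C
Mark H: refs=E, marked=A C H
Mark B: refs=F A, marked=A B C H
Mark G: refs=null, marked=A B C G H
Mark E: refs=H, marked=A B C E G H
Mark F: refs=F F B, marked=A B C E F G H
Unmarked (collected): D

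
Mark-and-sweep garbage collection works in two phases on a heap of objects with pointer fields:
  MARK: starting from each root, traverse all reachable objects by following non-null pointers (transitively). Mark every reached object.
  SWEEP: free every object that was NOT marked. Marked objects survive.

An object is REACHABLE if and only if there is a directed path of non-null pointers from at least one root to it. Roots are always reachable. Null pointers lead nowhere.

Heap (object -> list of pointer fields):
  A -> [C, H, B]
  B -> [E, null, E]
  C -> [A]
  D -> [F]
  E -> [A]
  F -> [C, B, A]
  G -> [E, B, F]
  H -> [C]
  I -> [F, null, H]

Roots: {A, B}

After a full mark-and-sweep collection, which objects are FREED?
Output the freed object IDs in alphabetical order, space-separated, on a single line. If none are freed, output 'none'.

Roots: A B
Mark A: refs=C H B, marked=A
Mark B: refs=E null E, marked=A B
Mark C: refs=A, marked=A B C
Mark H: refs=C, marked=A B C H
Mark E: refs=A, marked=A B C E H
Unmarked (collected): D F G I

Answer: D F G I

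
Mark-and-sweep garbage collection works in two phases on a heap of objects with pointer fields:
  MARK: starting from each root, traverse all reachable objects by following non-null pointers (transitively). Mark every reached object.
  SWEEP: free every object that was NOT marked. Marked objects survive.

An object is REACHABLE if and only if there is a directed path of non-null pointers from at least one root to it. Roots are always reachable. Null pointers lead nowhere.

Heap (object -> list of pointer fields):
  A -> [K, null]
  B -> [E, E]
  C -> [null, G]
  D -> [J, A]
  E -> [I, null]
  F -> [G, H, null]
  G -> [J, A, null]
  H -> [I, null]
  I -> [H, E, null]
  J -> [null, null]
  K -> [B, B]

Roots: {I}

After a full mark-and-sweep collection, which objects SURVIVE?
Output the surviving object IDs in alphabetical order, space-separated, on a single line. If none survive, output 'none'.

Roots: I
Mark I: refs=H E null, marked=I
Mark H: refs=I null, marked=H I
Mark E: refs=I null, marked=E H I
Unmarked (collected): A B C D F G J K

Answer: E H I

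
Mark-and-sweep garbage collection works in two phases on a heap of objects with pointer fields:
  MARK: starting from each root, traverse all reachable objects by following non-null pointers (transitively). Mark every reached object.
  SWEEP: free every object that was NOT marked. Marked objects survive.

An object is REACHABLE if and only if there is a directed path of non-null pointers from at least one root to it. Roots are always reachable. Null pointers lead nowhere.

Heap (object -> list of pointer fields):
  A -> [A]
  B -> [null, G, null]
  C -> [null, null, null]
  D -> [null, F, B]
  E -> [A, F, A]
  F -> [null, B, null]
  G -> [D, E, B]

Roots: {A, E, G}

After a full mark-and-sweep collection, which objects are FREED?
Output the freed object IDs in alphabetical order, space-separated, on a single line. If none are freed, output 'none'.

Roots: A E G
Mark A: refs=A, marked=A
Mark E: refs=A F A, marked=A E
Mark G: refs=D E B, marked=A E G
Mark F: refs=null B null, marked=A E F G
Mark D: refs=null F B, marked=A D E F G
Mark B: refs=null G null, marked=A B D E F G
Unmarked (collected): C

Answer: C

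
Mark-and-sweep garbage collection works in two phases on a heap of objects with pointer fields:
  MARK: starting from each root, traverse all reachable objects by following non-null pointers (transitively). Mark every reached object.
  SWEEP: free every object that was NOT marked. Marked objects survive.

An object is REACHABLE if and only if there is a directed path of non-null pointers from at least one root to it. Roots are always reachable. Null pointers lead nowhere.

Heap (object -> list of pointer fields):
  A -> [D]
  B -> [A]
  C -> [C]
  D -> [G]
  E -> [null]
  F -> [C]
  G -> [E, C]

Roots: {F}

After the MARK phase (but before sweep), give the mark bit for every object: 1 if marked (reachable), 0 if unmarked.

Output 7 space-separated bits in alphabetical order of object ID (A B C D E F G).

Answer: 0 0 1 0 0 1 0

Derivation:
Roots: F
Mark F: refs=C, marked=F
Mark C: refs=C, marked=C F
Unmarked (collected): A B D E G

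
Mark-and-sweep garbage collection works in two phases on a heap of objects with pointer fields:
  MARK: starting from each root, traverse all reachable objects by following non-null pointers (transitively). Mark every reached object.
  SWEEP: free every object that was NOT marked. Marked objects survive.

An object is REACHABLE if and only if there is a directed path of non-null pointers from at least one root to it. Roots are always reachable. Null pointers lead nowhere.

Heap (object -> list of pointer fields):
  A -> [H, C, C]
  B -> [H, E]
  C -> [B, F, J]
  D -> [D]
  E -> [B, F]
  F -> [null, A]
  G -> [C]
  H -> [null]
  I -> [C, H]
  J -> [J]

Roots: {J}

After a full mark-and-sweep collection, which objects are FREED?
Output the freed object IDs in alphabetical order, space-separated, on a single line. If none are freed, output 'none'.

Roots: J
Mark J: refs=J, marked=J
Unmarked (collected): A B C D E F G H I

Answer: A B C D E F G H I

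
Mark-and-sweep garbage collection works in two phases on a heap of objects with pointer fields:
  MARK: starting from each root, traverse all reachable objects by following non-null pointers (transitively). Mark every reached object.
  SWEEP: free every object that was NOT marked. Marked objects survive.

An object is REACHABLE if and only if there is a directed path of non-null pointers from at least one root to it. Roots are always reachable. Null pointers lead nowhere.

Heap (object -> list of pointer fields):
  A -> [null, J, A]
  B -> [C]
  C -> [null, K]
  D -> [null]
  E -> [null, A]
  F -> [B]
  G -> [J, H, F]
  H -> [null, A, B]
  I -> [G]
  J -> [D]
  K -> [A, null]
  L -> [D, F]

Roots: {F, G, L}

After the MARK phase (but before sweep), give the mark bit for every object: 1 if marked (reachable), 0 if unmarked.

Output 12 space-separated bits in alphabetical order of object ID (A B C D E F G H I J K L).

Roots: F G L
Mark F: refs=B, marked=F
Mark G: refs=J H F, marked=F G
Mark L: refs=D F, marked=F G L
Mark B: refs=C, marked=B F G L
Mark J: refs=D, marked=B F G J L
Mark H: refs=null A B, marked=B F G H J L
Mark D: refs=null, marked=B D F G H J L
Mark C: refs=null K, marked=B C D F G H J L
Mark A: refs=null J A, marked=A B C D F G H J L
Mark K: refs=A null, marked=A B C D F G H J K L
Unmarked (collected): E I

Answer: 1 1 1 1 0 1 1 1 0 1 1 1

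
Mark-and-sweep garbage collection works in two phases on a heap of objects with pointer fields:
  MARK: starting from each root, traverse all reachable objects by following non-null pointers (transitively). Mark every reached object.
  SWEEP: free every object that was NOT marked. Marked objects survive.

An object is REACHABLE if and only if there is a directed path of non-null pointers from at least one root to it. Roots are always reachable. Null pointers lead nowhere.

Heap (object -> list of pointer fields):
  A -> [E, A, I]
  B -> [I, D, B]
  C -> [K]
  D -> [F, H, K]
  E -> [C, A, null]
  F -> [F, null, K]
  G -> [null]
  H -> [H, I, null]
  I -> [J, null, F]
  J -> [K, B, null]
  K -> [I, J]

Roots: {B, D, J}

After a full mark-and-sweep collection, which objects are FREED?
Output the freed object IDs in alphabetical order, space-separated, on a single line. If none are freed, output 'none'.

Roots: B D J
Mark B: refs=I D B, marked=B
Mark D: refs=F H K, marked=B D
Mark J: refs=K B null, marked=B D J
Mark I: refs=J null F, marked=B D I J
Mark F: refs=F null K, marked=B D F I J
Mark H: refs=H I null, marked=B D F H I J
Mark K: refs=I J, marked=B D F H I J K
Unmarked (collected): A C E G

Answer: A C E G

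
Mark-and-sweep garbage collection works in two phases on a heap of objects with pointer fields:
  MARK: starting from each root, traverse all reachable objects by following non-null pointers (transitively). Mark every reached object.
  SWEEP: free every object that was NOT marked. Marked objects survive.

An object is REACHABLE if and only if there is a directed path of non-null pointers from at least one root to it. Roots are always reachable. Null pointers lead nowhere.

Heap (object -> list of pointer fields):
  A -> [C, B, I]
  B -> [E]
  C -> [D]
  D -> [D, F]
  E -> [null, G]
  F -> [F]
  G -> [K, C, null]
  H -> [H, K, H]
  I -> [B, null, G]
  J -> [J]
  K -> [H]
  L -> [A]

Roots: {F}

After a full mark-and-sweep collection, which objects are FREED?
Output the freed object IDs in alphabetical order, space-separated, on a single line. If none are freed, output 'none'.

Answer: A B C D E G H I J K L

Derivation:
Roots: F
Mark F: refs=F, marked=F
Unmarked (collected): A B C D E G H I J K L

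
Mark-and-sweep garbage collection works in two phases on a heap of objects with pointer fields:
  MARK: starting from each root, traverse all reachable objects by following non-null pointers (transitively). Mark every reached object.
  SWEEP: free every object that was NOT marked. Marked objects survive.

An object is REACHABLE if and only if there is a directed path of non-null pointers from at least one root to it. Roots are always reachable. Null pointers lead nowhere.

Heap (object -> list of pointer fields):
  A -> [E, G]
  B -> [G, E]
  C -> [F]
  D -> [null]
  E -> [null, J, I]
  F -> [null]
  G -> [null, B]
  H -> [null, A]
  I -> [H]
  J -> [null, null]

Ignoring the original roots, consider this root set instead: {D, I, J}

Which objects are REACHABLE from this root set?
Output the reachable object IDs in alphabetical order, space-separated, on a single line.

Answer: A B D E G H I J

Derivation:
Roots: D I J
Mark D: refs=null, marked=D
Mark I: refs=H, marked=D I
Mark J: refs=null null, marked=D I J
Mark H: refs=null A, marked=D H I J
Mark A: refs=E G, marked=A D H I J
Mark E: refs=null J I, marked=A D E H I J
Mark G: refs=null B, marked=A D E G H I J
Mark B: refs=G E, marked=A B D E G H I J
Unmarked (collected): C F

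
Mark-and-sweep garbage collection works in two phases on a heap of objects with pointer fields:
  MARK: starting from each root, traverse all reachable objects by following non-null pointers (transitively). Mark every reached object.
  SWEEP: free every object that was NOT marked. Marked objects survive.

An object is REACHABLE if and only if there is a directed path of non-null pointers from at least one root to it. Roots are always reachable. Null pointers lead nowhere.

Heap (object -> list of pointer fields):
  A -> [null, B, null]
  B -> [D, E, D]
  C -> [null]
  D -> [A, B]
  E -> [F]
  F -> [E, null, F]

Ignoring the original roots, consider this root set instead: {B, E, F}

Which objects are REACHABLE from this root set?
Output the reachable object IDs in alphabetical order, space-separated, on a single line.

Answer: A B D E F

Derivation:
Roots: B E F
Mark B: refs=D E D, marked=B
Mark E: refs=F, marked=B E
Mark F: refs=E null F, marked=B E F
Mark D: refs=A B, marked=B D E F
Mark A: refs=null B null, marked=A B D E F
Unmarked (collected): C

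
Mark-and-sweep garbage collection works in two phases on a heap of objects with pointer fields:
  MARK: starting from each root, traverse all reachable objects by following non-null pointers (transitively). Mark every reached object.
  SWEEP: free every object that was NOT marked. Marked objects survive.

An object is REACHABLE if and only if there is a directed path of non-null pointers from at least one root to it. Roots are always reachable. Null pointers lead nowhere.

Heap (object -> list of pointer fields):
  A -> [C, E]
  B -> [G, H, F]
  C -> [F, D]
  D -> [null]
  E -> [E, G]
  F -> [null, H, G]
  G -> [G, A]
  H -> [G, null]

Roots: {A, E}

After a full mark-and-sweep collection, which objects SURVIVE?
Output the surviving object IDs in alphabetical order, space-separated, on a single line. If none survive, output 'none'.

Roots: A E
Mark A: refs=C E, marked=A
Mark E: refs=E G, marked=A E
Mark C: refs=F D, marked=A C E
Mark G: refs=G A, marked=A C E G
Mark F: refs=null H G, marked=A C E F G
Mark D: refs=null, marked=A C D E F G
Mark H: refs=G null, marked=A C D E F G H
Unmarked (collected): B

Answer: A C D E F G H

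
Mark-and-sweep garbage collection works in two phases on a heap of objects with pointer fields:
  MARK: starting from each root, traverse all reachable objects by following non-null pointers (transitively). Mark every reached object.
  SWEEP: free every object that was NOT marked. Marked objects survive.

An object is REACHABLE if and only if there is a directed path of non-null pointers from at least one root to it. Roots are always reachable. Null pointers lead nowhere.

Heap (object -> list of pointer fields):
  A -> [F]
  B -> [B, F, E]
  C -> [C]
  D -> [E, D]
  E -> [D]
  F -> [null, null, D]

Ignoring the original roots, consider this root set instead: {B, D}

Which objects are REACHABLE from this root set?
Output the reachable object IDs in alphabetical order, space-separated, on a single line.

Roots: B D
Mark B: refs=B F E, marked=B
Mark D: refs=E D, marked=B D
Mark F: refs=null null D, marked=B D F
Mark E: refs=D, marked=B D E F
Unmarked (collected): A C

Answer: B D E F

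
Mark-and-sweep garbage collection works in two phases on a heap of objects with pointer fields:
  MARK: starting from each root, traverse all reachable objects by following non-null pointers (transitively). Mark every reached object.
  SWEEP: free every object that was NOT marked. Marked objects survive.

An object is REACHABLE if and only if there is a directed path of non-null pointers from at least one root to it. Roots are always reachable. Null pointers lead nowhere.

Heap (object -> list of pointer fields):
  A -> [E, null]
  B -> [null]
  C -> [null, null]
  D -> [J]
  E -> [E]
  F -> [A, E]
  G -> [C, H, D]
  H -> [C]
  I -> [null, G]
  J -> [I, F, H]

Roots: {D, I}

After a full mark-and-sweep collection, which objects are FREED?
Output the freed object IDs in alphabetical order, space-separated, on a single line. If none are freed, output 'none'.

Answer: B

Derivation:
Roots: D I
Mark D: refs=J, marked=D
Mark I: refs=null G, marked=D I
Mark J: refs=I F H, marked=D I J
Mark G: refs=C H D, marked=D G I J
Mark F: refs=A E, marked=D F G I J
Mark H: refs=C, marked=D F G H I J
Mark C: refs=null null, marked=C D F G H I J
Mark A: refs=E null, marked=A C D F G H I J
Mark E: refs=E, marked=A C D E F G H I J
Unmarked (collected): B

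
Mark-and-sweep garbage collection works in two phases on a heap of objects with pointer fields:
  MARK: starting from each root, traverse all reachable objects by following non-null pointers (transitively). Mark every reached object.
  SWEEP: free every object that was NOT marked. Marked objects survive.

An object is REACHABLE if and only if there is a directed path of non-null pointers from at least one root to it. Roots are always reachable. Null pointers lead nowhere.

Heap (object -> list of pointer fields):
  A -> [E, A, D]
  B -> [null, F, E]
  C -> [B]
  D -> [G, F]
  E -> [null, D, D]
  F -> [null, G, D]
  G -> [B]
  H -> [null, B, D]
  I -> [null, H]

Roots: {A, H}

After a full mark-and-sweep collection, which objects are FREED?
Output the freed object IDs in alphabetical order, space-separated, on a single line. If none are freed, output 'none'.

Roots: A H
Mark A: refs=E A D, marked=A
Mark H: refs=null B D, marked=A H
Mark E: refs=null D D, marked=A E H
Mark D: refs=G F, marked=A D E H
Mark B: refs=null F E, marked=A B D E H
Mark G: refs=B, marked=A B D E G H
Mark F: refs=null G D, marked=A B D E F G H
Unmarked (collected): C I

Answer: C I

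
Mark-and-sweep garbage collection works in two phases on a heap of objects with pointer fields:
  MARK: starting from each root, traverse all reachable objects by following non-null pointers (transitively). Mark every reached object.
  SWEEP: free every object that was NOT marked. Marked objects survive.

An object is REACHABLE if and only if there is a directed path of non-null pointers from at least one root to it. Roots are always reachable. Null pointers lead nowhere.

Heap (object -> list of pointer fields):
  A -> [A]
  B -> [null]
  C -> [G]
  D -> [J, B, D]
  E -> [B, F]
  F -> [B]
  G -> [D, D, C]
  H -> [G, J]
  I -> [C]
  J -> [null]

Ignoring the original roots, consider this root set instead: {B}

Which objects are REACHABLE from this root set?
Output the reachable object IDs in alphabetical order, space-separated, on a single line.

Answer: B

Derivation:
Roots: B
Mark B: refs=null, marked=B
Unmarked (collected): A C D E F G H I J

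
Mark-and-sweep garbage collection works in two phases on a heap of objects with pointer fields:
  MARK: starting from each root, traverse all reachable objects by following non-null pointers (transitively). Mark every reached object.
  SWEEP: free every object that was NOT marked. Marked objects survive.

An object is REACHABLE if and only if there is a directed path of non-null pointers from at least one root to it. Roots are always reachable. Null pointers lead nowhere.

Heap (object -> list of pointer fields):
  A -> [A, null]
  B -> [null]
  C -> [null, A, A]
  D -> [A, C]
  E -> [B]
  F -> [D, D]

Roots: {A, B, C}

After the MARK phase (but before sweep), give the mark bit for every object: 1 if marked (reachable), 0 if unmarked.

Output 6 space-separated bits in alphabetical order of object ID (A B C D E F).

Roots: A B C
Mark A: refs=A null, marked=A
Mark B: refs=null, marked=A B
Mark C: refs=null A A, marked=A B C
Unmarked (collected): D E F

Answer: 1 1 1 0 0 0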